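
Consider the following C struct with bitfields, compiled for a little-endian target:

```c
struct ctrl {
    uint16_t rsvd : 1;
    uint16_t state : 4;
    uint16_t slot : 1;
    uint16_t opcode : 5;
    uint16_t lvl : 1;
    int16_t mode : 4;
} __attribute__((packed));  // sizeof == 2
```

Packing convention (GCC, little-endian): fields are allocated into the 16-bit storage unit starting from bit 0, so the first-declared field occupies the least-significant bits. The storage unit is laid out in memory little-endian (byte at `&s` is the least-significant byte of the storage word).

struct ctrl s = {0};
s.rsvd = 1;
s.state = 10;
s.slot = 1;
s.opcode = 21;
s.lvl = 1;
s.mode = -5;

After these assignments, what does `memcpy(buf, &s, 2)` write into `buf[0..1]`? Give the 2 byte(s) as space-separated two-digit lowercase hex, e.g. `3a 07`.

[0+:1] rsvd=1 & 0x1 = 0x1; word=0x0001
[1+:4] state=10 & 0xf = 0xa; word=0x0015
[5+:1] slot=1 & 0x1 = 0x1; word=0x0035
[6+:5] opcode=21 & 0x1f = 0x15; word=0x0575
[11+:1] lvl=1 & 0x1 = 0x1; word=0x0d75
[12+:4] mode=-5 & 0xf = 0xb; word=0xbd75
word = 0xbd75 → little-endian bytes:
  [0]=0x75  [1]=0xbd

75 bd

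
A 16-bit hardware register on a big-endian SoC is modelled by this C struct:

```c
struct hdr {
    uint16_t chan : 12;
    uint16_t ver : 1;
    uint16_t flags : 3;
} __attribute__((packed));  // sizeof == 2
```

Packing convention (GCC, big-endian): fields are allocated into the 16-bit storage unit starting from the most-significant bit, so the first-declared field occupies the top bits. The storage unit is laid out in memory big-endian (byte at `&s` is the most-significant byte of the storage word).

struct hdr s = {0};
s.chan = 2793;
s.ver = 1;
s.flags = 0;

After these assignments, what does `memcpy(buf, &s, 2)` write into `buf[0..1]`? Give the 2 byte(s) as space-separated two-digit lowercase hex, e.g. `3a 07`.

ae 98

chan:12 = 2793 → 0xae9 << 4 → word 0xae90
ver:1 = 1 → 0x1 << 3 → word 0xae98
flags:3 = 0 → 0x0 << 0 → word 0xae98
word = 0xae98 → big-endian bytes:
  [0]=0xae  [1]=0x98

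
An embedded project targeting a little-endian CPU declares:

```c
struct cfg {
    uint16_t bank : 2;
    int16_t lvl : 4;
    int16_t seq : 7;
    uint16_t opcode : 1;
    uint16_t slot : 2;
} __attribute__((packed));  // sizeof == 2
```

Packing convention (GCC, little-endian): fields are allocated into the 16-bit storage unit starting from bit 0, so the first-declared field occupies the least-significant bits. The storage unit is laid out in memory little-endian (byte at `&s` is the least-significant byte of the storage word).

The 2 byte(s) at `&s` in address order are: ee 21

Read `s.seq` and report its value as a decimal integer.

7

[0]=0xee [1]=0x21 (little-endian) → word 0x21ee
bank [0+:2] = (word>>0) & 0x3 = 2
lvl [2+:4] = (word>>2) & 0xf = 11
seq [6+:7] = (word>>6) & 0x7f = 7  ←
opcode [13+:1] = (word>>13) & 0x1 = 1
slot [14+:2] = (word>>14) & 0x3 = 0
seq signed 7b, MSB=0: value = 7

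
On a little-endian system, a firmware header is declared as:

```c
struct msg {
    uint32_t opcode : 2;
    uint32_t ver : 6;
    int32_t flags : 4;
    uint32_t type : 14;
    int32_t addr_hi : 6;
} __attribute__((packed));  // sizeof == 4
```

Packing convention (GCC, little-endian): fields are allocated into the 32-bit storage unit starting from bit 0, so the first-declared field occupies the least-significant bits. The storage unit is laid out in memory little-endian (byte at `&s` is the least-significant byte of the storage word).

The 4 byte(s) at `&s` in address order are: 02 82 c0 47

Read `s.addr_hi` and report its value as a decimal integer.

[0]=0x02 [1]=0x82 [2]=0xc0 [3]=0x47 (little-endian) → word 0x47c08202
opcode:2 @ bit 0 → (0x47c08202>>0)&0x3 = 0x2
ver:6 @ bit 2 → (0x47c08202>>2)&0x3f = 0x0
flags:4 @ bit 8 → (0x47c08202>>8)&0xf = 0x2
type:14 @ bit 12 → (0x47c08202>>12)&0x3fff = 0x3c08
addr_hi:6 @ bit 26 → (0x47c08202>>26)&0x3f = 0x11  ←
addr_hi signed 6b, MSB=0: value = 17

17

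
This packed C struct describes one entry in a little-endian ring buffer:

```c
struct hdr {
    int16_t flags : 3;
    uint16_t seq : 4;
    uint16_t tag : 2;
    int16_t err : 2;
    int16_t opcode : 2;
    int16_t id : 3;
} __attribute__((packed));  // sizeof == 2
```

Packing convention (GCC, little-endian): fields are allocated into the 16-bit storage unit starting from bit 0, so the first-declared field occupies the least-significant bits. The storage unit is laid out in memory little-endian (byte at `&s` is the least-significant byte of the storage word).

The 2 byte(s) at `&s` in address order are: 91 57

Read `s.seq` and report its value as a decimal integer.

[0]=0x91 [1]=0x57 (little-endian) → word 0x5791
flags [0+:3] = (word>>0) & 0x7 = 1
seq [3+:4] = (word>>3) & 0xf = 2  ←
tag [7+:2] = (word>>7) & 0x3 = 3
err [9+:2] = (word>>9) & 0x3 = 3
opcode [11+:2] = (word>>11) & 0x3 = 2
id [13+:3] = (word>>13) & 0x7 = 2

2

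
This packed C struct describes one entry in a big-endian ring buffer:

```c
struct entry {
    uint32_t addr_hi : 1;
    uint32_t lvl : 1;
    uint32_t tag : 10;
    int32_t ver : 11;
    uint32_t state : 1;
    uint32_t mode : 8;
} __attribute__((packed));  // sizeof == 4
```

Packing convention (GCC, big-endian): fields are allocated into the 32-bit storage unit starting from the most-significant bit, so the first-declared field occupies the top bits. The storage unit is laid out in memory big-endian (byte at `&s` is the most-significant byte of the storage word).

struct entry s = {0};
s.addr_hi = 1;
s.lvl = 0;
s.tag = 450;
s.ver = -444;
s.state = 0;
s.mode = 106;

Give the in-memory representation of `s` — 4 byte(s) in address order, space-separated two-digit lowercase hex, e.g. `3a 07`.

9c 2c 88 6a

addr_hi (1b) val=1 bits=0x1 at bit 31: 0x80000000
lvl (1b) val=0 bits=0x0 at bit 30: 0x80000000
tag (10b) val=450 bits=0x1c2 at bit 20: 0x9c200000
ver (11b) val=-444 bits=0x644 at bit 9: 0x9c2c8800
state (1b) val=0 bits=0x0 at bit 8: 0x9c2c8800
mode (8b) val=106 bits=0x6a at bit 0: 0x9c2c886a
word = 0x9c2c886a → big-endian bytes:
  [0]=0x9c  [1]=0x2c  [2]=0x88  [3]=0x6a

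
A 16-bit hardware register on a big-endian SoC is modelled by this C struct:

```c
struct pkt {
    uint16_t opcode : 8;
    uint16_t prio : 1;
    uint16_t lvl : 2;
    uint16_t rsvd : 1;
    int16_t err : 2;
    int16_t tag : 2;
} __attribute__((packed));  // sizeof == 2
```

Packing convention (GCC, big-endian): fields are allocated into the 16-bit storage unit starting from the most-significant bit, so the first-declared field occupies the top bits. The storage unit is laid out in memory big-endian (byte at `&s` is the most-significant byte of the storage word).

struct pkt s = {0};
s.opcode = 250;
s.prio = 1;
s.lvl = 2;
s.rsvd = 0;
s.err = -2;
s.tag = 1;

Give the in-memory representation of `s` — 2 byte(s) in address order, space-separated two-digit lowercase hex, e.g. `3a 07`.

fa c9

opcode:8 = 250 → 0xfa << 8 → word 0xfa00
prio:1 = 1 → 0x1 << 7 → word 0xfa80
lvl:2 = 2 → 0x2 << 5 → word 0xfac0
rsvd:1 = 0 → 0x0 << 4 → word 0xfac0
err:2 = -2 → 0x2 << 2 → word 0xfac8
tag:2 = 1 → 0x1 << 0 → word 0xfac9
word = 0xfac9 → big-endian bytes:
  [0]=0xfa  [1]=0xc9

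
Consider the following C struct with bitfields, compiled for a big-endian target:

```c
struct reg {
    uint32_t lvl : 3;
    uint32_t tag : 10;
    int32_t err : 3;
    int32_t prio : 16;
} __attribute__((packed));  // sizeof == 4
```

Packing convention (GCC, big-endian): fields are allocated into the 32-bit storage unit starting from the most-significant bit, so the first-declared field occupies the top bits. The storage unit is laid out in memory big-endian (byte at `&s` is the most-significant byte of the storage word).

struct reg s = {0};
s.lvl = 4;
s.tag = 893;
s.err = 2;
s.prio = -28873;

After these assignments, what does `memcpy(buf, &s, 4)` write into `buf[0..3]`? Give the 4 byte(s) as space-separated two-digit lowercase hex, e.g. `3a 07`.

lvl:3 = 4 → 0x4 << 29 → word 0x80000000
tag:10 = 893 → 0x37d << 19 → word 0x9be80000
err:3 = 2 → 0x2 << 16 → word 0x9bea0000
prio:16 = -28873 → 0x8f37 << 0 → word 0x9bea8f37
word = 0x9bea8f37 → big-endian bytes:
  [0]=0x9b  [1]=0xea  [2]=0x8f  [3]=0x37

9b ea 8f 37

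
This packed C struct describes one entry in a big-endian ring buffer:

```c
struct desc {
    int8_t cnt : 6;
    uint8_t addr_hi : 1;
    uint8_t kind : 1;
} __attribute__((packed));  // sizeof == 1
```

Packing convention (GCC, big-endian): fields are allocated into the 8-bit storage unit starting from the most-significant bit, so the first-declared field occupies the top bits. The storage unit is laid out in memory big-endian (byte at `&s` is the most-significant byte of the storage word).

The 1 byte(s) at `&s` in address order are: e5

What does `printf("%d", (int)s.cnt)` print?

-7

[0]=0xe5 (big-endian) → word 0xe5
cnt:6 @ bit 2 → (0xe5>>2)&0x3f = 0x39  ←
addr_hi:1 @ bit 1 → (0xe5>>1)&0x1 = 0x0
kind:1 @ bit 0 → (0xe5>>0)&0x1 = 0x1
cnt signed 6b, MSB=1: 57 - 64 = -7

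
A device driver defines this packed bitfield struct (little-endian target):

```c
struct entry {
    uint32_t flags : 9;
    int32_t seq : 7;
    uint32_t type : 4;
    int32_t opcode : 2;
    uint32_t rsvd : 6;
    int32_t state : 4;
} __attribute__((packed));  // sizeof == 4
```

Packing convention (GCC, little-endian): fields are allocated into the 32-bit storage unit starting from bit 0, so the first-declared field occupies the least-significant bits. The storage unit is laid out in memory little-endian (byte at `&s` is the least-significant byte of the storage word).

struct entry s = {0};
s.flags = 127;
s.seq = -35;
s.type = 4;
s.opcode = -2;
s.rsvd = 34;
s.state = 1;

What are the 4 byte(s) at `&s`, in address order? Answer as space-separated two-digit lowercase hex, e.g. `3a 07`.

[0+:9] flags=127 & 0x1ff = 0x7f; word=0x0000007f
[9+:7] seq=-35 & 0x7f = 0x5d; word=0x0000ba7f
[16+:4] type=4 & 0xf = 0x4; word=0x0004ba7f
[20+:2] opcode=-2 & 0x3 = 0x2; word=0x0024ba7f
[22+:6] rsvd=34 & 0x3f = 0x22; word=0x08a4ba7f
[28+:4] state=1 & 0xf = 0x1; word=0x18a4ba7f
word = 0x18a4ba7f → little-endian bytes:
  [0]=0x7f  [1]=0xba  [2]=0xa4  [3]=0x18

7f ba a4 18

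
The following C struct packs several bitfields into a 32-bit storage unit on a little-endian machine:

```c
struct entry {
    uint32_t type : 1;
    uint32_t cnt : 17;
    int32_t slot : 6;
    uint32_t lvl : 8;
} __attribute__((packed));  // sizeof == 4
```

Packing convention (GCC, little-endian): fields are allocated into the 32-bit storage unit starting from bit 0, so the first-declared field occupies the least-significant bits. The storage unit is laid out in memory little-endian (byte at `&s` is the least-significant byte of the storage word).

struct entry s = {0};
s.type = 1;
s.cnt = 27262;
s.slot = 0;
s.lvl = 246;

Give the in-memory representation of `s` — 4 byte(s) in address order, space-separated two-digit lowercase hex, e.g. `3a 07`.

type:1 = 1 → 0x1 << 0 → word 0x00000001
cnt:17 = 27262 → 0x6a7e << 1 → word 0x0000d4fd
slot:6 = 0 → 0x0 << 18 → word 0x0000d4fd
lvl:8 = 246 → 0xf6 << 24 → word 0xf600d4fd
word = 0xf600d4fd → little-endian bytes:
  [0]=0xfd  [1]=0xd4  [2]=0x00  [3]=0xf6

fd d4 00 f6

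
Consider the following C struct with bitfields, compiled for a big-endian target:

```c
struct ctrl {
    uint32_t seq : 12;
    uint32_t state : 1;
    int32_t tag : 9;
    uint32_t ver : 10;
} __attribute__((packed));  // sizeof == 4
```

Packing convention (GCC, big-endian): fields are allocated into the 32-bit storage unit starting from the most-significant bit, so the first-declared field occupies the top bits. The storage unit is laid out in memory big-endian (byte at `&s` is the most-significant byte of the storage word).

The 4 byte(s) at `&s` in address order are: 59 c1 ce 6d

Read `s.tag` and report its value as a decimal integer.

115

[0]=0x59 [1]=0xc1 [2]=0xce [3]=0x6d (big-endian) → word 0x59c1ce6d
seq [20+:12] = (word>>20) & 0xfff = 1436
state [19+:1] = (word>>19) & 0x1 = 0
tag [10+:9] = (word>>10) & 0x1ff = 115  ←
ver [0+:10] = (word>>0) & 0x3ff = 621
tag signed 9b, MSB=0: value = 115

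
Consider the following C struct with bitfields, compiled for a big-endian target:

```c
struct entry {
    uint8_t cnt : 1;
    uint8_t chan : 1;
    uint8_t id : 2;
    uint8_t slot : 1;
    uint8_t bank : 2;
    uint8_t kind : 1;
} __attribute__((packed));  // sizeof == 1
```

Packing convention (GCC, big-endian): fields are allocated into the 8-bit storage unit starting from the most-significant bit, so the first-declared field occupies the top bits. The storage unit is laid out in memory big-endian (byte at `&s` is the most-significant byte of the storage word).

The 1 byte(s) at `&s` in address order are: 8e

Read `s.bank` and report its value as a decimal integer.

[0]=0x8e (big-endian) → word 0x8e
cnt:1 @ bit 7 → (0x8e>>7)&0x1 = 0x1
chan:1 @ bit 6 → (0x8e>>6)&0x1 = 0x0
id:2 @ bit 4 → (0x8e>>4)&0x3 = 0x0
slot:1 @ bit 3 → (0x8e>>3)&0x1 = 0x1
bank:2 @ bit 1 → (0x8e>>1)&0x3 = 0x3  ←
kind:1 @ bit 0 → (0x8e>>0)&0x1 = 0x0

3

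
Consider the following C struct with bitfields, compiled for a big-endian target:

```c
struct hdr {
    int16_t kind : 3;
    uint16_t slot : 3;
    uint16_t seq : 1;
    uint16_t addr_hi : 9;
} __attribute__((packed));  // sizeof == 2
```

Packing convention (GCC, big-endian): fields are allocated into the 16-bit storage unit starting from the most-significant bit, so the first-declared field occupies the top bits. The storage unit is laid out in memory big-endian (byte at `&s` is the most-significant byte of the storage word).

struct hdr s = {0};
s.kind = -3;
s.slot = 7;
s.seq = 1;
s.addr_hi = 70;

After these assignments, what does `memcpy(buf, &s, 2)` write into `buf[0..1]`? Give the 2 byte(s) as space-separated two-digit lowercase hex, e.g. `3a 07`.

be 46

kind (3b) val=-3 bits=0x5 at bit 13: 0xa000
slot (3b) val=7 bits=0x7 at bit 10: 0xbc00
seq (1b) val=1 bits=0x1 at bit 9: 0xbe00
addr_hi (9b) val=70 bits=0x46 at bit 0: 0xbe46
word = 0xbe46 → big-endian bytes:
  [0]=0xbe  [1]=0x46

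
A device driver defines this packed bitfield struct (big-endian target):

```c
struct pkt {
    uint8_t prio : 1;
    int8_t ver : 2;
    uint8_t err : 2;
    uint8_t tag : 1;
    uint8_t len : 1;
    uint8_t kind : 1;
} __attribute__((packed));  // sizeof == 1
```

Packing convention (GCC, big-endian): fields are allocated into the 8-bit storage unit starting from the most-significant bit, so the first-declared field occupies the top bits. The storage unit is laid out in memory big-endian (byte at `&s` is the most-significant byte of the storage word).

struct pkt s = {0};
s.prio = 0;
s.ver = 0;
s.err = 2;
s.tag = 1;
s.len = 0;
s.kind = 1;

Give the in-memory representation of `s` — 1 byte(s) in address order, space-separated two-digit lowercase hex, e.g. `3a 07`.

15

[7+:1] prio=0 & 0x1 = 0x0; word=0x00
[5+:2] ver=0 & 0x3 = 0x0; word=0x00
[3+:2] err=2 & 0x3 = 0x2; word=0x10
[2+:1] tag=1 & 0x1 = 0x1; word=0x14
[1+:1] len=0 & 0x1 = 0x0; word=0x14
[0+:1] kind=1 & 0x1 = 0x1; word=0x15
word = 0x15 → big-endian bytes:
  [0]=0x15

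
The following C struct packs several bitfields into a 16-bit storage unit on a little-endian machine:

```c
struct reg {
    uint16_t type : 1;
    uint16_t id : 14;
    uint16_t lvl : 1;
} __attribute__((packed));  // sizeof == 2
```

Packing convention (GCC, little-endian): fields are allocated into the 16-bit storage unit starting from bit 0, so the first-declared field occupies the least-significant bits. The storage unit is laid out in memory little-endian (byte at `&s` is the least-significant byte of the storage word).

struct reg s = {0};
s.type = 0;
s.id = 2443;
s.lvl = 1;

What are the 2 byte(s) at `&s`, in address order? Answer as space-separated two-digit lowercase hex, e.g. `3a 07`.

[0+:1] type=0 & 0x1 = 0x0; word=0x0000
[1+:14] id=2443 & 0x3fff = 0x98b; word=0x1316
[15+:1] lvl=1 & 0x1 = 0x1; word=0x9316
word = 0x9316 → little-endian bytes:
  [0]=0x16  [1]=0x93

16 93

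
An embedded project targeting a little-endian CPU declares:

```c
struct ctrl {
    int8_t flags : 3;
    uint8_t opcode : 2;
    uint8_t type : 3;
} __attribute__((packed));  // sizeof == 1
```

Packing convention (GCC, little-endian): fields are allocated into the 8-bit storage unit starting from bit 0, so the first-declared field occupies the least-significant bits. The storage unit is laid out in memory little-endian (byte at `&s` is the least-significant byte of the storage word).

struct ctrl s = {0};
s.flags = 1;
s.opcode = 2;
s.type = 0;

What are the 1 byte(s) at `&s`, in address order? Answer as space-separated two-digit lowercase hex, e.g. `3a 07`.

flags:3 = 1 → 0x1 << 0 → word 0x01
opcode:2 = 2 → 0x2 << 3 → word 0x11
type:3 = 0 → 0x0 << 5 → word 0x11
word = 0x11 → little-endian bytes:
  [0]=0x11

11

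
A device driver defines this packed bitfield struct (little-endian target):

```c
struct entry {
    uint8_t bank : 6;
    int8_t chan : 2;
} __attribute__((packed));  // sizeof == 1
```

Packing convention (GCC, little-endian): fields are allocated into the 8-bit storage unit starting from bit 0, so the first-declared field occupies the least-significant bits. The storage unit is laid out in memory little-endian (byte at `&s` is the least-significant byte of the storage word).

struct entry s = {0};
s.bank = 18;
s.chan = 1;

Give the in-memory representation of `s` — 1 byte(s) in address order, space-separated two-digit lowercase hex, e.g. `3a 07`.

52

[0+:6] bank=18 & 0x3f = 0x12; word=0x12
[6+:2] chan=1 & 0x3 = 0x1; word=0x52
word = 0x52 → little-endian bytes:
  [0]=0x52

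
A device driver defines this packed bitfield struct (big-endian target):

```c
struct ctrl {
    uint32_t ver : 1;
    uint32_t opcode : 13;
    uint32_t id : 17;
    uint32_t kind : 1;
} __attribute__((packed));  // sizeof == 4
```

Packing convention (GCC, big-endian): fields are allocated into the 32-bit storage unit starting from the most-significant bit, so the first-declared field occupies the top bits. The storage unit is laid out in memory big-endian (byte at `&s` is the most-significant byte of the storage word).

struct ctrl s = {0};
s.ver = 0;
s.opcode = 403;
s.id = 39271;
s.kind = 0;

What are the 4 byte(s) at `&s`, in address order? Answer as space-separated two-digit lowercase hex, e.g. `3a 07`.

ver:1 = 0 → 0x0 << 31 → word 0x00000000
opcode:13 = 403 → 0x193 << 18 → word 0x064c0000
id:17 = 39271 → 0x9967 << 1 → word 0x064d32ce
kind:1 = 0 → 0x0 << 0 → word 0x064d32ce
word = 0x064d32ce → big-endian bytes:
  [0]=0x06  [1]=0x4d  [2]=0x32  [3]=0xce

06 4d 32 ce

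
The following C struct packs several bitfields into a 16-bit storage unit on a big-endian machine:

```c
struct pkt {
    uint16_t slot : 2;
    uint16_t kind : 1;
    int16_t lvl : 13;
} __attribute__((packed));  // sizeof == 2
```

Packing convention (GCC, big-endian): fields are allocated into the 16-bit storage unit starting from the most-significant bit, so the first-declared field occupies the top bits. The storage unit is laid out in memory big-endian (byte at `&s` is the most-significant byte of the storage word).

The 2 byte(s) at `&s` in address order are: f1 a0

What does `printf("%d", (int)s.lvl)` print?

-3680

[0]=0xf1 [1]=0xa0 (big-endian) → word 0xf1a0
slot:2 @ bit 14 → (0xf1a0>>14)&0x3 = 0x3
kind:1 @ bit 13 → (0xf1a0>>13)&0x1 = 0x1
lvl:13 @ bit 0 → (0xf1a0>>0)&0x1fff = 0x11a0  ←
lvl signed 13b, MSB=1: 4512 - 8192 = -3680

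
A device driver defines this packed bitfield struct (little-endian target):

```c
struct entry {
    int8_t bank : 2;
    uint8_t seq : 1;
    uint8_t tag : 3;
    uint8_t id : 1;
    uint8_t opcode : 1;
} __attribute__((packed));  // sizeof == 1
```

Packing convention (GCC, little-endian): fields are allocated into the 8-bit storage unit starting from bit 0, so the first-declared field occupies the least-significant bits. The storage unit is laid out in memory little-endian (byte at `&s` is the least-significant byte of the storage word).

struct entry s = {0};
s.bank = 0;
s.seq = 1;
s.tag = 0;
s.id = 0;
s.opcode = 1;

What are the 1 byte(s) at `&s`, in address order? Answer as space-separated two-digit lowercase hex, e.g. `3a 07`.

84

[0+:2] bank=0 & 0x3 = 0x0; word=0x00
[2+:1] seq=1 & 0x1 = 0x1; word=0x04
[3+:3] tag=0 & 0x7 = 0x0; word=0x04
[6+:1] id=0 & 0x1 = 0x0; word=0x04
[7+:1] opcode=1 & 0x1 = 0x1; word=0x84
word = 0x84 → little-endian bytes:
  [0]=0x84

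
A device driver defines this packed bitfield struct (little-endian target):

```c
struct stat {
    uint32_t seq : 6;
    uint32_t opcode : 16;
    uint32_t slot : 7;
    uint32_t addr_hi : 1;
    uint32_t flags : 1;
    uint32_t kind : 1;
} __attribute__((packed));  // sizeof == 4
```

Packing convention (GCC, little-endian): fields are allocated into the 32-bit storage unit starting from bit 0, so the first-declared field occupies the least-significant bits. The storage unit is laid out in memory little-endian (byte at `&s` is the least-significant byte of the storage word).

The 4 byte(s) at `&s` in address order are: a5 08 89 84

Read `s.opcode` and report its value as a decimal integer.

[0]=0xa5 [1]=0x08 [2]=0x89 [3]=0x84 (little-endian) → word 0x848908a5
seq [0+:6] = (word>>0) & 0x3f = 37
opcode [6+:16] = (word>>6) & 0xffff = 9250  ←
slot [22+:7] = (word>>22) & 0x7f = 18
addr_hi [29+:1] = (word>>29) & 0x1 = 0
flags [30+:1] = (word>>30) & 0x1 = 0
kind [31+:1] = (word>>31) & 0x1 = 1

9250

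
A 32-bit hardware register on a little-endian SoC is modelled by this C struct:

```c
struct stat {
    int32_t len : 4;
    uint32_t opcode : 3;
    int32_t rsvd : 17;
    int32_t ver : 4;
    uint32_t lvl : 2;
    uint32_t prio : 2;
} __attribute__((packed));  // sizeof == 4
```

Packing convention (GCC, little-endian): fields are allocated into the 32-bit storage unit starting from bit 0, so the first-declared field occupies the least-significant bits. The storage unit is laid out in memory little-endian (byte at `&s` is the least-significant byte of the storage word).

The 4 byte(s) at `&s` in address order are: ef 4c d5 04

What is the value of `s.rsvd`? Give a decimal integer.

[0]=0xef [1]=0x4c [2]=0xd5 [3]=0x04 (little-endian) → word 0x04d54cef
len:4 @ bit 0 → (0x04d54cef>>0)&0xf = 0xf
opcode:3 @ bit 4 → (0x04d54cef>>4)&0x7 = 0x6
rsvd:17 @ bit 7 → (0x04d54cef>>7)&0x1ffff = 0x1aa99  ←
ver:4 @ bit 24 → (0x04d54cef>>24)&0xf = 0x4
lvl:2 @ bit 28 → (0x04d54cef>>28)&0x3 = 0x0
prio:2 @ bit 30 → (0x04d54cef>>30)&0x3 = 0x0
rsvd signed 17b, MSB=1: 109209 - 131072 = -21863

-21863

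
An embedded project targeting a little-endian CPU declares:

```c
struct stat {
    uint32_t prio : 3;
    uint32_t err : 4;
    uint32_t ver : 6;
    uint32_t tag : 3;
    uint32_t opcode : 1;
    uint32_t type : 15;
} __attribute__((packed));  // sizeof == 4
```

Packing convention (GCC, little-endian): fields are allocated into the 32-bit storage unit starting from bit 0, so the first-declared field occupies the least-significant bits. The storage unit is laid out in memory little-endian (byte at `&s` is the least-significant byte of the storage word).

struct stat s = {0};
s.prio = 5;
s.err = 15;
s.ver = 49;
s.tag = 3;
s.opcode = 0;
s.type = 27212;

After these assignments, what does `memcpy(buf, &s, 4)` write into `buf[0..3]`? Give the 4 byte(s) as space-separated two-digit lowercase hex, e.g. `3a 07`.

prio (3b) val=5 bits=0x5 at bit 0: 0x00000005
err (4b) val=15 bits=0xf at bit 3: 0x0000007d
ver (6b) val=49 bits=0x31 at bit 7: 0x000018fd
tag (3b) val=3 bits=0x3 at bit 13: 0x000078fd
opcode (1b) val=0 bits=0x0 at bit 16: 0x000078fd
type (15b) val=27212 bits=0x6a4c at bit 17: 0xd49878fd
word = 0xd49878fd → little-endian bytes:
  [0]=0xfd  [1]=0x78  [2]=0x98  [3]=0xd4

fd 78 98 d4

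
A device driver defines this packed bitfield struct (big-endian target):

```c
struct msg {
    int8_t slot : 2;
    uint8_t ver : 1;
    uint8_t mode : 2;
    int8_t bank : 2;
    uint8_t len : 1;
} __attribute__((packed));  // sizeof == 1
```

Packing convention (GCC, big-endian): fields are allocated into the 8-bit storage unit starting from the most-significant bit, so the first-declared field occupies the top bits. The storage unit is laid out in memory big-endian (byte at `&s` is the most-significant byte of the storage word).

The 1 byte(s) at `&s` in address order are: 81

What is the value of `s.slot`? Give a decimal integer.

[0]=0x81 (big-endian) → word 0x81
slot [6+:2] = (word>>6) & 0x3 = 2  ←
ver [5+:1] = (word>>5) & 0x1 = 0
mode [3+:2] = (word>>3) & 0x3 = 0
bank [1+:2] = (word>>1) & 0x3 = 0
len [0+:1] = (word>>0) & 0x1 = 1
slot signed 2b, MSB=1: 2 - 4 = -2

-2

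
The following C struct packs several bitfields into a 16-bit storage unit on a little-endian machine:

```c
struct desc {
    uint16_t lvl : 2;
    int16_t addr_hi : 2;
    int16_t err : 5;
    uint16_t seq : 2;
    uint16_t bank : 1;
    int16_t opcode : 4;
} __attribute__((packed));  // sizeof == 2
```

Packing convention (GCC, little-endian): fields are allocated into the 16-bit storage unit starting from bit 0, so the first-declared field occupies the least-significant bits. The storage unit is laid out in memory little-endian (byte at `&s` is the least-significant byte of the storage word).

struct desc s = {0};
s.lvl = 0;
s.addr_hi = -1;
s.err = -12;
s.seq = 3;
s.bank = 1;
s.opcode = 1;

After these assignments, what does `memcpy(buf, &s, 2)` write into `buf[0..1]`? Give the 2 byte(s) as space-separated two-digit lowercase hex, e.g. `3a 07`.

4c 1f

[0+:2] lvl=0 & 0x3 = 0x0; word=0x0000
[2+:2] addr_hi=-1 & 0x3 = 0x3; word=0x000c
[4+:5] err=-12 & 0x1f = 0x14; word=0x014c
[9+:2] seq=3 & 0x3 = 0x3; word=0x074c
[11+:1] bank=1 & 0x1 = 0x1; word=0x0f4c
[12+:4] opcode=1 & 0xf = 0x1; word=0x1f4c
word = 0x1f4c → little-endian bytes:
  [0]=0x4c  [1]=0x1f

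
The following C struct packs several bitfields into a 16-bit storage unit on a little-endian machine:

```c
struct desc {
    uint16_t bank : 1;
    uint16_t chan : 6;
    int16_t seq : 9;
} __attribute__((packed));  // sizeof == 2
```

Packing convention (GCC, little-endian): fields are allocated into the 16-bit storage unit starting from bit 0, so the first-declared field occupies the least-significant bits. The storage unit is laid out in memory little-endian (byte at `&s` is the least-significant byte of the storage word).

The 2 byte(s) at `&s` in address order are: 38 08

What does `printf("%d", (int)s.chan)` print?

[0]=0x38 [1]=0x08 (little-endian) → word 0x0838
bank [0+:1] = (word>>0) & 0x1 = 0
chan [1+:6] = (word>>1) & 0x3f = 28  ←
seq [7+:9] = (word>>7) & 0x1ff = 16

28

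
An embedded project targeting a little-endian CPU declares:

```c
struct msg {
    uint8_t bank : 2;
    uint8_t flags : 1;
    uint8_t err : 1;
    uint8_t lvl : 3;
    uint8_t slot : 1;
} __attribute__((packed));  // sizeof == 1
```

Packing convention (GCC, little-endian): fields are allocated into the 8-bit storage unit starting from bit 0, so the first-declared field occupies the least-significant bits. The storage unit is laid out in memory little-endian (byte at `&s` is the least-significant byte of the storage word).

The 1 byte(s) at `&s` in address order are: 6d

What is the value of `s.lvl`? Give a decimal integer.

[0]=0x6d (little-endian) → word 0x6d
bank:2 @ bit 0 → (0x6d>>0)&0x3 = 0x1
flags:1 @ bit 2 → (0x6d>>2)&0x1 = 0x1
err:1 @ bit 3 → (0x6d>>3)&0x1 = 0x1
lvl:3 @ bit 4 → (0x6d>>4)&0x7 = 0x6  ←
slot:1 @ bit 7 → (0x6d>>7)&0x1 = 0x0

6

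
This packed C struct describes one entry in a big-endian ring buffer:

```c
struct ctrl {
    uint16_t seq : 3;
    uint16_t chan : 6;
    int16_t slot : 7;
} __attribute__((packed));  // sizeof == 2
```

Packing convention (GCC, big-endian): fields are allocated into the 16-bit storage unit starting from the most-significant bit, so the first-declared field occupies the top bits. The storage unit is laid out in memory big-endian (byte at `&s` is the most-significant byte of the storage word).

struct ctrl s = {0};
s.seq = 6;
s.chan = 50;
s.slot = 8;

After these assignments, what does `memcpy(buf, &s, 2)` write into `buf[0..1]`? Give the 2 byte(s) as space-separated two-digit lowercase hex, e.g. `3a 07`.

[13+:3] seq=6 & 0x7 = 0x6; word=0xc000
[7+:6] chan=50 & 0x3f = 0x32; word=0xd900
[0+:7] slot=8 & 0x7f = 0x8; word=0xd908
word = 0xd908 → big-endian bytes:
  [0]=0xd9  [1]=0x08

d9 08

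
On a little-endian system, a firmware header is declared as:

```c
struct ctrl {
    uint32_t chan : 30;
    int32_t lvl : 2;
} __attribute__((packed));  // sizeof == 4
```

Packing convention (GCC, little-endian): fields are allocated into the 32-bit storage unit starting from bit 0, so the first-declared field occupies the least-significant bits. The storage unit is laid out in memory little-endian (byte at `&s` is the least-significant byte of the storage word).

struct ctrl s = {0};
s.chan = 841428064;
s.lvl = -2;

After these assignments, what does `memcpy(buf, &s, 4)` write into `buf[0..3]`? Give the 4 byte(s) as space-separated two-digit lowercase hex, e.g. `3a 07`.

[0+:30] chan=841428064 & 0x3fffffff = 0x32272c60; word=0x32272c60
[30+:2] lvl=-2 & 0x3 = 0x2; word=0xb2272c60
word = 0xb2272c60 → little-endian bytes:
  [0]=0x60  [1]=0x2c  [2]=0x27  [3]=0xb2

60 2c 27 b2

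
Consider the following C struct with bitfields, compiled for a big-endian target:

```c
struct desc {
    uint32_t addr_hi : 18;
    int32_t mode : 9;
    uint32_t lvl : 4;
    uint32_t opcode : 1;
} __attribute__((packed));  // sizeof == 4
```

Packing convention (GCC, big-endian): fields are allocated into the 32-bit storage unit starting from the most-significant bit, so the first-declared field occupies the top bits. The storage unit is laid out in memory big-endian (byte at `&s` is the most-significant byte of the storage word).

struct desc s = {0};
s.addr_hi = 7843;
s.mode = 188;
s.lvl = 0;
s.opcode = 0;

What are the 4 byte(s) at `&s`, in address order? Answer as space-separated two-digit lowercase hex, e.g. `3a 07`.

07 a8 d7 80

addr_hi:18 = 7843 → 0x1ea3 << 14 → word 0x07a8c000
mode:9 = 188 → 0xbc << 5 → word 0x07a8d780
lvl:4 = 0 → 0x0 << 1 → word 0x07a8d780
opcode:1 = 0 → 0x0 << 0 → word 0x07a8d780
word = 0x07a8d780 → big-endian bytes:
  [0]=0x07  [1]=0xa8  [2]=0xd7  [3]=0x80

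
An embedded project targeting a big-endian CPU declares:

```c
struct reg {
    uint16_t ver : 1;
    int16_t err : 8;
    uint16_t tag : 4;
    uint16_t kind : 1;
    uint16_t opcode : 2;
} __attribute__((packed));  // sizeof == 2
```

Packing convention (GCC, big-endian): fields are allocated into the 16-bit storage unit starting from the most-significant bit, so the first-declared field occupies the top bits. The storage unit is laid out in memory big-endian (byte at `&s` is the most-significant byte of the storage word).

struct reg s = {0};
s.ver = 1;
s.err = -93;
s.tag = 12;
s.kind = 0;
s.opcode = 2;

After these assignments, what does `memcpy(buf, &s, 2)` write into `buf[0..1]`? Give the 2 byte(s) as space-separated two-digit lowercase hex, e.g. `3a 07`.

[15+:1] ver=1 & 0x1 = 0x1; word=0x8000
[7+:8] err=-93 & 0xff = 0xa3; word=0xd180
[3+:4] tag=12 & 0xf = 0xc; word=0xd1e0
[2+:1] kind=0 & 0x1 = 0x0; word=0xd1e0
[0+:2] opcode=2 & 0x3 = 0x2; word=0xd1e2
word = 0xd1e2 → big-endian bytes:
  [0]=0xd1  [1]=0xe2

d1 e2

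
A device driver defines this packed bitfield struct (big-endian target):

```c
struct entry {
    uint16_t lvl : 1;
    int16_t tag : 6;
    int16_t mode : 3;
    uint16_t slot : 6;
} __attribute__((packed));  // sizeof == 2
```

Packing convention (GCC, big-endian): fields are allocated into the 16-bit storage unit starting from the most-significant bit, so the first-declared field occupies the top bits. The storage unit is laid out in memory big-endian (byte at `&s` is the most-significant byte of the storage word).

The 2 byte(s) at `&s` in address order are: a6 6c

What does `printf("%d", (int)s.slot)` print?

44

[0]=0xa6 [1]=0x6c (big-endian) → word 0xa66c
lvl:1 @ bit 15 → (0xa66c>>15)&0x1 = 0x1
tag:6 @ bit 9 → (0xa66c>>9)&0x3f = 0x13
mode:3 @ bit 6 → (0xa66c>>6)&0x7 = 0x1
slot:6 @ bit 0 → (0xa66c>>0)&0x3f = 0x2c  ←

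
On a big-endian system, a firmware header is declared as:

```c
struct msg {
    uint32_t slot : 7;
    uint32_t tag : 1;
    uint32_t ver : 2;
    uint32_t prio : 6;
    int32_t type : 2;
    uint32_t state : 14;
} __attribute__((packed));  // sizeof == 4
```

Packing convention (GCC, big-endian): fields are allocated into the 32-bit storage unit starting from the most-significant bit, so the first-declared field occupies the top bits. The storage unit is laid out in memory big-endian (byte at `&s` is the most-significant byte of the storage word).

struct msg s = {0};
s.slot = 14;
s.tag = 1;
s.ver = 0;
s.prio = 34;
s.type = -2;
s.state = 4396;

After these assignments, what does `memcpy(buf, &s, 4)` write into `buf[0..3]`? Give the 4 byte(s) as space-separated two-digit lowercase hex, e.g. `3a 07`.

slot (7b) val=14 bits=0xe at bit 25: 0x1c000000
tag (1b) val=1 bits=0x1 at bit 24: 0x1d000000
ver (2b) val=0 bits=0x0 at bit 22: 0x1d000000
prio (6b) val=34 bits=0x22 at bit 16: 0x1d220000
type (2b) val=-2 bits=0x2 at bit 14: 0x1d228000
state (14b) val=4396 bits=0x112c at bit 0: 0x1d22912c
word = 0x1d22912c → big-endian bytes:
  [0]=0x1d  [1]=0x22  [2]=0x91  [3]=0x2c

1d 22 91 2c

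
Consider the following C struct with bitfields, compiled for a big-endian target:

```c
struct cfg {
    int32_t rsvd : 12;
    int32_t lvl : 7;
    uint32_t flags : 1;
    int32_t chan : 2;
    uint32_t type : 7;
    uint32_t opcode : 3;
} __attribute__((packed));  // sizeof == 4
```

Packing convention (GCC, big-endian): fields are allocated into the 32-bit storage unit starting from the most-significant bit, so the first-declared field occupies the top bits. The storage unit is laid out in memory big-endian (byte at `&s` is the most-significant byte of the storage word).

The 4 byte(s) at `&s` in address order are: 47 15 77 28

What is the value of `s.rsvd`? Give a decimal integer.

[0]=0x47 [1]=0x15 [2]=0x77 [3]=0x28 (big-endian) → word 0x47157728
rsvd [20+:12] = (word>>20) & 0xfff = 1137  ←
lvl [13+:7] = (word>>13) & 0x7f = 43
flags [12+:1] = (word>>12) & 0x1 = 1
chan [10+:2] = (word>>10) & 0x3 = 1
type [3+:7] = (word>>3) & 0x7f = 101
opcode [0+:3] = (word>>0) & 0x7 = 0
rsvd signed 12b, MSB=0: value = 1137

1137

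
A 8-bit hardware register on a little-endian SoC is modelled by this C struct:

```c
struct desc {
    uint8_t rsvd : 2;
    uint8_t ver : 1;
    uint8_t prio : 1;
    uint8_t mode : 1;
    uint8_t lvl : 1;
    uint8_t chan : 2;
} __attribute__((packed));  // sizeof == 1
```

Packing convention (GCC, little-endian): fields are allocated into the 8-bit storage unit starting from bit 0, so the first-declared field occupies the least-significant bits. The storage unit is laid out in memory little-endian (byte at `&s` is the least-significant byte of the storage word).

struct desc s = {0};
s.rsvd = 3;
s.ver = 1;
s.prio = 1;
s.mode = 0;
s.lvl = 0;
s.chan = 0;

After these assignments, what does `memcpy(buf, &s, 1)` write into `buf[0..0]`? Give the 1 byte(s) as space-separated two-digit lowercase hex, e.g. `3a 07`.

0f

rsvd:2 = 3 → 0x3 << 0 → word 0x03
ver:1 = 1 → 0x1 << 2 → word 0x07
prio:1 = 1 → 0x1 << 3 → word 0x0f
mode:1 = 0 → 0x0 << 4 → word 0x0f
lvl:1 = 0 → 0x0 << 5 → word 0x0f
chan:2 = 0 → 0x0 << 6 → word 0x0f
word = 0x0f → little-endian bytes:
  [0]=0x0f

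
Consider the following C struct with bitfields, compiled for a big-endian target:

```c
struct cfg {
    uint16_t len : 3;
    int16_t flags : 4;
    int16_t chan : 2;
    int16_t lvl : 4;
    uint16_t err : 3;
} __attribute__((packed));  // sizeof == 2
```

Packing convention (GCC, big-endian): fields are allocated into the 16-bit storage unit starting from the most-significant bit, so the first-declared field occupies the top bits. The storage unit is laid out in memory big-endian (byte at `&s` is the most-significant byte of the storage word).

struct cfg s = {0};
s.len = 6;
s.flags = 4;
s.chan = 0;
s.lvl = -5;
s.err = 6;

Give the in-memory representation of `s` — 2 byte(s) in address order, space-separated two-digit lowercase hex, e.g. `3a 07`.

c8 5e

len (3b) val=6 bits=0x6 at bit 13: 0xc000
flags (4b) val=4 bits=0x4 at bit 9: 0xc800
chan (2b) val=0 bits=0x0 at bit 7: 0xc800
lvl (4b) val=-5 bits=0xb at bit 3: 0xc858
err (3b) val=6 bits=0x6 at bit 0: 0xc85e
word = 0xc85e → big-endian bytes:
  [0]=0xc8  [1]=0x5e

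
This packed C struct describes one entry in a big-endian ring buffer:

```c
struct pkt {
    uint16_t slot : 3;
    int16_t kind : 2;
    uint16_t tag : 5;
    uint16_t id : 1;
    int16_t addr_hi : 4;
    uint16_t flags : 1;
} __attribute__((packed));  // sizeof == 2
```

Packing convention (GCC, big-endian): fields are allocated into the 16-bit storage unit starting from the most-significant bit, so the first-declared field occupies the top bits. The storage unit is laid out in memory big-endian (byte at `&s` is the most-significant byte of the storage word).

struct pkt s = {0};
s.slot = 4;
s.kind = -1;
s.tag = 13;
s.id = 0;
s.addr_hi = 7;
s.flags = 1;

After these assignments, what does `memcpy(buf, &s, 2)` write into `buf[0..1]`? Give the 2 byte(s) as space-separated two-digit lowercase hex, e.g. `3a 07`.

[13+:3] slot=4 & 0x7 = 0x4; word=0x8000
[11+:2] kind=-1 & 0x3 = 0x3; word=0x9800
[6+:5] tag=13 & 0x1f = 0xd; word=0x9b40
[5+:1] id=0 & 0x1 = 0x0; word=0x9b40
[1+:4] addr_hi=7 & 0xf = 0x7; word=0x9b4e
[0+:1] flags=1 & 0x1 = 0x1; word=0x9b4f
word = 0x9b4f → big-endian bytes:
  [0]=0x9b  [1]=0x4f

9b 4f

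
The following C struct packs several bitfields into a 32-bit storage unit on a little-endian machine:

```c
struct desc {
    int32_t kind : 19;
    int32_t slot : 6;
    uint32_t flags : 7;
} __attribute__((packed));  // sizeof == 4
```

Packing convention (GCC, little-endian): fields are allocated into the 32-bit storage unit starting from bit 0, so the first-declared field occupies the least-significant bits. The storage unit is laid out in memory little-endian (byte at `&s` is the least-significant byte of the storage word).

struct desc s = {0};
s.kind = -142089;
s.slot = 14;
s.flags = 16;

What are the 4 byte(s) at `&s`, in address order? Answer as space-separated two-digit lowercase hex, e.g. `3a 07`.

kind:19 = -142089 → 0x5d4f7 << 0 → word 0x0005d4f7
slot:6 = 14 → 0xe << 19 → word 0x0075d4f7
flags:7 = 16 → 0x10 << 25 → word 0x2075d4f7
word = 0x2075d4f7 → little-endian bytes:
  [0]=0xf7  [1]=0xd4  [2]=0x75  [3]=0x20

f7 d4 75 20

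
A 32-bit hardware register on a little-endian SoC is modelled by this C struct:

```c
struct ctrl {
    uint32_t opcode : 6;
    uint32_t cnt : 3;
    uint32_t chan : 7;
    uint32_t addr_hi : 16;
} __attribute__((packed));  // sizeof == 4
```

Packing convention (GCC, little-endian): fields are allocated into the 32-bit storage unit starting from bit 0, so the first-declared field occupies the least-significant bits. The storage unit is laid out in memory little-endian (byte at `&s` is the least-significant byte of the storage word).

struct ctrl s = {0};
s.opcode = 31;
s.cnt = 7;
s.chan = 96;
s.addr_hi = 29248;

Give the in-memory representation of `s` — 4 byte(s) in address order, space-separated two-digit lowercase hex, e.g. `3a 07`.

[0+:6] opcode=31 & 0x3f = 0x1f; word=0x0000001f
[6+:3] cnt=7 & 0x7 = 0x7; word=0x000001df
[9+:7] chan=96 & 0x7f = 0x60; word=0x0000c1df
[16+:16] addr_hi=29248 & 0xffff = 0x7240; word=0x7240c1df
word = 0x7240c1df → little-endian bytes:
  [0]=0xdf  [1]=0xc1  [2]=0x40  [3]=0x72

df c1 40 72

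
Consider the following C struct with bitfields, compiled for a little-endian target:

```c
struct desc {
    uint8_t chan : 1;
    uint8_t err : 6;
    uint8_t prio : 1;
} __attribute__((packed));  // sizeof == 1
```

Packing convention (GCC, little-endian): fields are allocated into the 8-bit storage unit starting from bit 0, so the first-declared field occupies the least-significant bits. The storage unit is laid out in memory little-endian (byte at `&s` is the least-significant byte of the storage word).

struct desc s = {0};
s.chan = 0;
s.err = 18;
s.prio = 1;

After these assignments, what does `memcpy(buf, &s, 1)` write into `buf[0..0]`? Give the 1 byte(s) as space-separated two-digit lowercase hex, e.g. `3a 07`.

a4

chan (1b) val=0 bits=0x0 at bit 0: 0x00
err (6b) val=18 bits=0x12 at bit 1: 0x24
prio (1b) val=1 bits=0x1 at bit 7: 0xa4
word = 0xa4 → little-endian bytes:
  [0]=0xa4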